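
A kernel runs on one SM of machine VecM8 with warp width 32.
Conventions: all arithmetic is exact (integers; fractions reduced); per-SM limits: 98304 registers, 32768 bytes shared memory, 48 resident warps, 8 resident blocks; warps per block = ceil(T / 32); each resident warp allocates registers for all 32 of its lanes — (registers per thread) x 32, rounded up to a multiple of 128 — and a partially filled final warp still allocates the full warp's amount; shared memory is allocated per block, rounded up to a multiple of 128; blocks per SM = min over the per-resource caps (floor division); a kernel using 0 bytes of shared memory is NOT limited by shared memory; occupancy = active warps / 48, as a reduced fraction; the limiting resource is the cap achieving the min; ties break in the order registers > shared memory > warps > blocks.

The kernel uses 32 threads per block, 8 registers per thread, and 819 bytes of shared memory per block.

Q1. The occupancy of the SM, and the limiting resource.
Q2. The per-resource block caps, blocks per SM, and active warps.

Answer: occupancy 1/6, limited by blocks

registers: 384 blocks
shared memory: 36 blocks
warps: 48 blocks
blocks: 8 blocks

Answer: 8 blocks, 8 active warps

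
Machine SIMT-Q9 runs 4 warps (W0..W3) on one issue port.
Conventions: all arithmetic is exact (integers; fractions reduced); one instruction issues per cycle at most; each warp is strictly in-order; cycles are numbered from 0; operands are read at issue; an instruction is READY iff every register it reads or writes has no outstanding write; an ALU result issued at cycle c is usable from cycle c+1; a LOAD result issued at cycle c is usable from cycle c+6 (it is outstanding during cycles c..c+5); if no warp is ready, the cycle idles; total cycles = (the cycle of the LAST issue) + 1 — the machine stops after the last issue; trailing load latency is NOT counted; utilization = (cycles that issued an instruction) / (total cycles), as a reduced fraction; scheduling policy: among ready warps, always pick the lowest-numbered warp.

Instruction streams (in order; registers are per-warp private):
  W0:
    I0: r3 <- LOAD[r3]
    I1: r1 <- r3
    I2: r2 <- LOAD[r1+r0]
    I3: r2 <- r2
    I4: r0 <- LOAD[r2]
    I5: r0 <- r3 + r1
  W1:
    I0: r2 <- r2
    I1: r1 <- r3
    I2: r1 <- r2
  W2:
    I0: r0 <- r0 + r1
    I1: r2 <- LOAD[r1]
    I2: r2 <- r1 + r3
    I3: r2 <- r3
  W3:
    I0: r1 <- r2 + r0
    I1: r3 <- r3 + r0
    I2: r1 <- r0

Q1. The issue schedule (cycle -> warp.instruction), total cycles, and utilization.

cycle 0: W0.I0
cycle 1: W1.I0
cycle 2: W1.I1
cycle 3: W1.I2
cycle 4: W2.I0
cycle 5: W2.I1
cycle 6: W0.I1
cycle 7: W0.I2
cycle 8: W3.I0
cycle 9: W3.I1
cycle 10: W3.I2
cycle 11: W2.I2
cycle 12: W2.I3
cycle 13: W0.I3
cycle 14: W0.I4
cycle 15: idle
cycle 16: idle
cycle 17: idle
cycle 18: idle
cycle 19: idle
cycle 20: W0.I5

Answer: 21 cycles, utilization 16/21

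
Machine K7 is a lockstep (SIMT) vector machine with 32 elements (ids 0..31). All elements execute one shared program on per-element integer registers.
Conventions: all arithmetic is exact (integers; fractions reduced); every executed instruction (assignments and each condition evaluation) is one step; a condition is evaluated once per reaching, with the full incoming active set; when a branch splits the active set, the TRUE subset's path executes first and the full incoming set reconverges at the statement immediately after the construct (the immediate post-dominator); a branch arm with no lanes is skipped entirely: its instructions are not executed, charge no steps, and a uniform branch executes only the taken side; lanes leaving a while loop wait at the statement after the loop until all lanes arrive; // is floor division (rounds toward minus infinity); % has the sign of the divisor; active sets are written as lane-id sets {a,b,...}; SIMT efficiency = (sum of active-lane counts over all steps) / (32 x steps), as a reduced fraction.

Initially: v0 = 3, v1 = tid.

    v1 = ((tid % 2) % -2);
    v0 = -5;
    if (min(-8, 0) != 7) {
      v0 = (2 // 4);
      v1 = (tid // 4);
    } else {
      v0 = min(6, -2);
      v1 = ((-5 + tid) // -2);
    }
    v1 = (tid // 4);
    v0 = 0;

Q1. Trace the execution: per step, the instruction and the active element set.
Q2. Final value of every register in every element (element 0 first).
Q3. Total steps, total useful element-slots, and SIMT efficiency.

step 0: v1 <- ((tid % 2) % -2)       {0,1,2,3,4,5,6,7,8,9,10,11,12,13,14,15,16,17,18,19,20,21,22,23,24,25,26,27,28,29,30,31}
step 1: v0 <- -5                     {0,1,2,3,4,5,6,7,8,9,10,11,12,13,14,15,16,17,18,19,20,21,22,23,24,25,26,27,28,29,30,31}
step 2: eval (min(-8, 0) != 7)       {0,1,2,3,4,5,6,7,8,9,10,11,12,13,14,15,16,17,18,19,20,21,22,23,24,25,26,27,28,29,30,31}
step 3: v0 <- (2 // 4)               {0,1,2,3,4,5,6,7,8,9,10,11,12,13,14,15,16,17,18,19,20,21,22,23,24,25,26,27,28,29,30,31}
step 4: v1 <- (tid // 4)             {0,1,2,3,4,5,6,7,8,9,10,11,12,13,14,15,16,17,18,19,20,21,22,23,24,25,26,27,28,29,30,31}
step 5: v1 <- (tid // 4)             {0,1,2,3,4,5,6,7,8,9,10,11,12,13,14,15,16,17,18,19,20,21,22,23,24,25,26,27,28,29,30,31}
step 6: v0 <- 0                      {0,1,2,3,4,5,6,7,8,9,10,11,12,13,14,15,16,17,18,19,20,21,22,23,24,25,26,27,28,29,30,31}

Answer: 7 steps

v0: 0,0,0,0,0,0,0,0,0,0,0,0,0,0,0,0,0,0,0,0,0,0,0,0,0,0,0,0,0,0,0,0
v1: 0,0,0,0,1,1,1,1,2,2,2,2,3,3,3,3,4,4,4,4,5,5,5,5,6,6,6,6,7,7,7,7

steps = 7; useful = 224; efficiency = 224/224 = 1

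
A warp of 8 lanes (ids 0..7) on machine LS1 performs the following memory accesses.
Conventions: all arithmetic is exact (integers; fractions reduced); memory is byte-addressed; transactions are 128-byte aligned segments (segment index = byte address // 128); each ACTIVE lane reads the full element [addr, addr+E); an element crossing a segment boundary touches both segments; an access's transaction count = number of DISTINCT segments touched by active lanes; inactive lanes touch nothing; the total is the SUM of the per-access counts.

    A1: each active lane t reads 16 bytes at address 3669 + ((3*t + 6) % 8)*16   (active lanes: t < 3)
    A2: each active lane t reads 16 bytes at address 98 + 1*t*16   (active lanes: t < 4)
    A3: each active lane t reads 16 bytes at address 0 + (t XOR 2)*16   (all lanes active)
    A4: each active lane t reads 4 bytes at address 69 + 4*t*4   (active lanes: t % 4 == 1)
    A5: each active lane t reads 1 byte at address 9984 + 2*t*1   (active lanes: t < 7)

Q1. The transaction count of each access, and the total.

A1: 2 transactions
A2: 2 transactions
A3: 1 transaction
A4: 2 transactions
A5: 1 transaction

Answer: 2,2,1,2,1; total 8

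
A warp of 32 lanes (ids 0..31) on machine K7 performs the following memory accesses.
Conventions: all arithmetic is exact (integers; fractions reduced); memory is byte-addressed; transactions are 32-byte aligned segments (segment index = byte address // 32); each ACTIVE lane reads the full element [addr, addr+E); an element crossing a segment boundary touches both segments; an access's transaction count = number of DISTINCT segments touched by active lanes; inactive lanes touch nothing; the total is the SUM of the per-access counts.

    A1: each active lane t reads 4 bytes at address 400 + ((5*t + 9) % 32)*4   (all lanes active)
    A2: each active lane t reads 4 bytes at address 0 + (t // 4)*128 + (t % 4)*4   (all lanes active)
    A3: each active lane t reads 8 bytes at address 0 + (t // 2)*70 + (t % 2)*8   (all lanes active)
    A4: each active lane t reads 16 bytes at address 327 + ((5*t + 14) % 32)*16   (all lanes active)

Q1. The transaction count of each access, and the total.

A1: 5 transactions
A2: 8 transactions
A3: 23 transactions
A4: 17 transactions

Answer: 5,8,23,17; total 53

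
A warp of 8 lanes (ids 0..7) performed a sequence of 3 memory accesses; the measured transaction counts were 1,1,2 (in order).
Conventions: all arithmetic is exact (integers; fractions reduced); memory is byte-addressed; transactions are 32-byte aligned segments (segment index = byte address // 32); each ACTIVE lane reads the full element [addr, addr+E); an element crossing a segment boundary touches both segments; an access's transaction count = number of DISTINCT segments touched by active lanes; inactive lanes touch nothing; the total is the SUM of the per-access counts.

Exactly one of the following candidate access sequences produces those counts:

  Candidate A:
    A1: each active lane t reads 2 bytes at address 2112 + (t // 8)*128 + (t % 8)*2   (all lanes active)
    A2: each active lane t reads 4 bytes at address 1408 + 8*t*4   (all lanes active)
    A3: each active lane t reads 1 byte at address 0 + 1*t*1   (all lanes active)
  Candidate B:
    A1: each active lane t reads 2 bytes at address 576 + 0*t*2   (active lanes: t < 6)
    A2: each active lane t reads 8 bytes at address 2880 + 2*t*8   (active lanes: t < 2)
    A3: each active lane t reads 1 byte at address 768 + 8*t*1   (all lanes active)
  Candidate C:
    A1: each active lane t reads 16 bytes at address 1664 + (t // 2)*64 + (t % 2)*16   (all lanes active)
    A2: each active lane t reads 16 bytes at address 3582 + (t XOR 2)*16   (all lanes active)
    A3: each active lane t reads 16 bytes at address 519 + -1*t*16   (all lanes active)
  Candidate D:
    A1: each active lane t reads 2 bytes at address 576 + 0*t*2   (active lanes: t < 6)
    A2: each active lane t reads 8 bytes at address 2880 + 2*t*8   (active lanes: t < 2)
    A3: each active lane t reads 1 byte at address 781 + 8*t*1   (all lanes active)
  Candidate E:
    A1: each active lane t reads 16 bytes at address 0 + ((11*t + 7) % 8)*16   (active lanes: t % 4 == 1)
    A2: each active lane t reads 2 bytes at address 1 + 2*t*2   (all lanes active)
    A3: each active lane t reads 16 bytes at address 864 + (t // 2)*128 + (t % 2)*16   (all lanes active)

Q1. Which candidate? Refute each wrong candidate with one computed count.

A: A2 gives 8 transactions, not 1
C: A1 gives 4 transactions, not 1
D: A3 gives 3 transactions, not 2
E: A1 gives 2 transactions, not 1
B: all counts match (1,1,2)

Answer: B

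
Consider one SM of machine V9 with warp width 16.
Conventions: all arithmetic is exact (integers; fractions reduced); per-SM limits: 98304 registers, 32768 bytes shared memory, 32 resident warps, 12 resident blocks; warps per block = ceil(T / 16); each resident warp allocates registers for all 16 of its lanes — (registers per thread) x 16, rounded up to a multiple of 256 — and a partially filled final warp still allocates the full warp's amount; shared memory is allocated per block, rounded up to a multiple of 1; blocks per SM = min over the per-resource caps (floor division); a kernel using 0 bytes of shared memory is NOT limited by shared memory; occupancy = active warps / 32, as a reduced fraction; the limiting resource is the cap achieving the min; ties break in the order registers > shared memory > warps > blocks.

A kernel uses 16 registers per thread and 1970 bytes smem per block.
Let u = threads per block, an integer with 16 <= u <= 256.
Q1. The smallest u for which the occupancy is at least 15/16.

Answer: u = 33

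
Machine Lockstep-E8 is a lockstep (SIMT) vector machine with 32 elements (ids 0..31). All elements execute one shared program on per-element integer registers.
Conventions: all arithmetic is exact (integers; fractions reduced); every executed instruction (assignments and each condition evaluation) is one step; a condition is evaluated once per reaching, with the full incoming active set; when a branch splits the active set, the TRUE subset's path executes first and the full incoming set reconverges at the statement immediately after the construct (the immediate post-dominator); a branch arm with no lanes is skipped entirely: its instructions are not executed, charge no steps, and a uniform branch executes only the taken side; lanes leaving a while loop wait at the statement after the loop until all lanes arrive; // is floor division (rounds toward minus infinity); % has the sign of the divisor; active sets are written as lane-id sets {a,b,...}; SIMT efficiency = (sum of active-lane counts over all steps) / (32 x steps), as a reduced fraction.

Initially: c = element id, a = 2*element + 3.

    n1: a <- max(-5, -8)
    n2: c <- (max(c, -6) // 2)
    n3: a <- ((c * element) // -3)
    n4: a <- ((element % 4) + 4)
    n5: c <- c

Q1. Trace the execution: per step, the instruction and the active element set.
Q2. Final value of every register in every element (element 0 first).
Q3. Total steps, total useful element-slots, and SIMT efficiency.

step 0: a <- max(-5, -8)             {0,1,2,3,4,5,6,7,8,9,10,11,12,13,14,15,16,17,18,19,20,21,22,23,24,25,26,27,28,29,30,31}
step 1: c <- (max(c, -6) // 2)       {0,1,2,3,4,5,6,7,8,9,10,11,12,13,14,15,16,17,18,19,20,21,22,23,24,25,26,27,28,29,30,31}
step 2: a <- ((c * element) // -3)   {0,1,2,3,4,5,6,7,8,9,10,11,12,13,14,15,16,17,18,19,20,21,22,23,24,25,26,27,28,29,30,31}
step 3: a <- ((element % 4) + 4)     {0,1,2,3,4,5,6,7,8,9,10,11,12,13,14,15,16,17,18,19,20,21,22,23,24,25,26,27,28,29,30,31}
step 4: c <- c                       {0,1,2,3,4,5,6,7,8,9,10,11,12,13,14,15,16,17,18,19,20,21,22,23,24,25,26,27,28,29,30,31}

Answer: 5 steps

c: 0,0,1,1,2,2,3,3,4,4,5,5,6,6,7,7,8,8,9,9,10,10,11,11,12,12,13,13,14,14,15,15
a: 4,5,6,7,4,5,6,7,4,5,6,7,4,5,6,7,4,5,6,7,4,5,6,7,4,5,6,7,4,5,6,7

steps = 5; useful = 160; efficiency = 160/160 = 1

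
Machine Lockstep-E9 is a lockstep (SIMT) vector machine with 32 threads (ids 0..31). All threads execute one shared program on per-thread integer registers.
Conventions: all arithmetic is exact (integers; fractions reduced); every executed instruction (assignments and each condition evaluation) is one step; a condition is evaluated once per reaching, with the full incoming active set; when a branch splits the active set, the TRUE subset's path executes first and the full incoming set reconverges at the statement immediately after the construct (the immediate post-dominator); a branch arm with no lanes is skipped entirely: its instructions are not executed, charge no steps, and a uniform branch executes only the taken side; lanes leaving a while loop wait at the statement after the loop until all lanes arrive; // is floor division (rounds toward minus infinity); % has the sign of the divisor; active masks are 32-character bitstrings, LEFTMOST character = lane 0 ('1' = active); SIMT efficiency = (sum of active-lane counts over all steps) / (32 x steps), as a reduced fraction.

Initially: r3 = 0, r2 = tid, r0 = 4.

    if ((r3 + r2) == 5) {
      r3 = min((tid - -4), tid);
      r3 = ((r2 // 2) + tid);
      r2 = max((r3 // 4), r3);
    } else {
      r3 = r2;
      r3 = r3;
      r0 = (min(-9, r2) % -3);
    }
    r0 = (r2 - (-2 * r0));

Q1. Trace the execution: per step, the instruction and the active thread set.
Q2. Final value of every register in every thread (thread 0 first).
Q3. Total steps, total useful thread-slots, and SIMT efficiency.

step 0: eval ((r3 + r2) == 5)        11111111111111111111111111111111
step 1: r3 <- min((tid - -4), tid)   00000100000000000000000000000000
step 2: r3 <- ((r2 // 2) + tid)      00000100000000000000000000000000
step 3: r2 <- max((r3 // 4), r3)     00000100000000000000000000000000
step 4: r3 <- r2                     11111011111111111111111111111111
step 5: r3 <- r3                     11111011111111111111111111111111
step 6: r0 <- (min(-9, r2) % -3)     11111011111111111111111111111111
step 7: r0 <- (r2 - (-2 * r0))       11111111111111111111111111111111

Answer: 8 steps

r3: 0,1,2,3,4,7,6,7,8,9,10,11,12,13,14,15,16,17,18,19,20,21,22,23,24,25,26,27,28,29,30,31
r2: 0,1,2,3,4,7,6,7,8,9,10,11,12,13,14,15,16,17,18,19,20,21,22,23,24,25,26,27,28,29,30,31
r0: 0,1,2,3,4,15,6,7,8,9,10,11,12,13,14,15,16,17,18,19,20,21,22,23,24,25,26,27,28,29,30,31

steps = 8; useful = 160; efficiency = 160/256 = 5/8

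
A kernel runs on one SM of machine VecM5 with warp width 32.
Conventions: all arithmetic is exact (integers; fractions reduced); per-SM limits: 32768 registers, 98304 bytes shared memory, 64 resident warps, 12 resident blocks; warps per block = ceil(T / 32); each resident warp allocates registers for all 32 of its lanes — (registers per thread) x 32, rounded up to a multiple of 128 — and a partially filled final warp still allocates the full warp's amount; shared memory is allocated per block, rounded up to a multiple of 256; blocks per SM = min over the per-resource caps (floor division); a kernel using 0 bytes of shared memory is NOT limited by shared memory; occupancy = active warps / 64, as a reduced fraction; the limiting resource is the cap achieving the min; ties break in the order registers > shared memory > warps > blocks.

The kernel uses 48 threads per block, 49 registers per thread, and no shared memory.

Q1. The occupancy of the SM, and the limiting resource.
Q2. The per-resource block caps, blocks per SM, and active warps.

Answer: occupancy 9/32, limited by registers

registers: 9 blocks
shared memory: no limit (kernel uses none)
warps: 32 blocks
blocks: 12 blocks

Answer: 9 blocks, 18 active warps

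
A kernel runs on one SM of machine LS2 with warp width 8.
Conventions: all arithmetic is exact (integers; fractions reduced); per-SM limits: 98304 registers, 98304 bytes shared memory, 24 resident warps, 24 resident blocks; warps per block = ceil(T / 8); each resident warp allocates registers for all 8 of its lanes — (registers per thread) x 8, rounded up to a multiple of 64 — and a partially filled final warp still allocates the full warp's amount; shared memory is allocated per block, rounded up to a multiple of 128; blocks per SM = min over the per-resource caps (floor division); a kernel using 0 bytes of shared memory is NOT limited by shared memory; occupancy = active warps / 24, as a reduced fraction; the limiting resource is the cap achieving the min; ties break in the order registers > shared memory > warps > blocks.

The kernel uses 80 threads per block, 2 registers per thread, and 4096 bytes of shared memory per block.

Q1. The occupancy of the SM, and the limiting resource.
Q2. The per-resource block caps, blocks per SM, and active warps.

Answer: occupancy 5/6, limited by warps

registers: 153 blocks
shared memory: 24 blocks
warps: 2 blocks
blocks: 24 blocks

Answer: 2 blocks, 20 active warps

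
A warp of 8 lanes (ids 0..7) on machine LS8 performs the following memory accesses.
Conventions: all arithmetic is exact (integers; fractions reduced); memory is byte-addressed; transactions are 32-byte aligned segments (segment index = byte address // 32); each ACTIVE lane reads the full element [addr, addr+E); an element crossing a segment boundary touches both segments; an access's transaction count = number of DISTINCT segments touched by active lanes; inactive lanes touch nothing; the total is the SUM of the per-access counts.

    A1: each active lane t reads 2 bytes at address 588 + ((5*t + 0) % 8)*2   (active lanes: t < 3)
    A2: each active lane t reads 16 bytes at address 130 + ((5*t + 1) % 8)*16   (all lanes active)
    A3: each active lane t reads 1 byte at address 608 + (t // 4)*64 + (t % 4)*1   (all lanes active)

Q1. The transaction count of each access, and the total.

A1: 1 transaction
A2: 5 transactions
A3: 2 transactions

Answer: 1,5,2; total 8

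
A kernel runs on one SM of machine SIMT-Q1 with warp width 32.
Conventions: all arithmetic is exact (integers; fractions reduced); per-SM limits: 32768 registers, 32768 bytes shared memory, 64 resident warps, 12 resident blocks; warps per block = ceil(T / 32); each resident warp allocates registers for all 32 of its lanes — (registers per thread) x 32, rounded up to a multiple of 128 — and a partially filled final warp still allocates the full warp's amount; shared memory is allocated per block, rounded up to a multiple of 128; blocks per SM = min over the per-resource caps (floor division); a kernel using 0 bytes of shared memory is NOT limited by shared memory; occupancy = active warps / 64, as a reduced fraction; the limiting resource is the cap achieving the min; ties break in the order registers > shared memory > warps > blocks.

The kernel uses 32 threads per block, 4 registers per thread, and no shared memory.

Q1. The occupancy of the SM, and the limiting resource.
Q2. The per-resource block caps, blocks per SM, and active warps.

Answer: occupancy 3/16, limited by blocks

registers: 256 blocks
shared memory: no limit (kernel uses none)
warps: 64 blocks
blocks: 12 blocks

Answer: 12 blocks, 12 active warps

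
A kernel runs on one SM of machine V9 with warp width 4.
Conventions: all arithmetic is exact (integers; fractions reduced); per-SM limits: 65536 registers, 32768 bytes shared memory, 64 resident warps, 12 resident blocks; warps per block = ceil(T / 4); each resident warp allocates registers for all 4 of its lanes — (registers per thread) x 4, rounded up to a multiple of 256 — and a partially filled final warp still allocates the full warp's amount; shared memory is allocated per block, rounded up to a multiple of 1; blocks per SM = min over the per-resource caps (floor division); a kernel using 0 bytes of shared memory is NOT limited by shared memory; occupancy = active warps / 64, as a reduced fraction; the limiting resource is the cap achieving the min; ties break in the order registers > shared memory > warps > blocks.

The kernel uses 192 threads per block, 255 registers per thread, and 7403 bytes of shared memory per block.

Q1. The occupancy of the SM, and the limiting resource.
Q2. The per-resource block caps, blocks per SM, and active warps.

Answer: occupancy 3/4, limited by registers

registers: 1 block
shared memory: 4 blocks
warps: 1 block
blocks: 12 blocks

Answer: 1 block, 48 active warps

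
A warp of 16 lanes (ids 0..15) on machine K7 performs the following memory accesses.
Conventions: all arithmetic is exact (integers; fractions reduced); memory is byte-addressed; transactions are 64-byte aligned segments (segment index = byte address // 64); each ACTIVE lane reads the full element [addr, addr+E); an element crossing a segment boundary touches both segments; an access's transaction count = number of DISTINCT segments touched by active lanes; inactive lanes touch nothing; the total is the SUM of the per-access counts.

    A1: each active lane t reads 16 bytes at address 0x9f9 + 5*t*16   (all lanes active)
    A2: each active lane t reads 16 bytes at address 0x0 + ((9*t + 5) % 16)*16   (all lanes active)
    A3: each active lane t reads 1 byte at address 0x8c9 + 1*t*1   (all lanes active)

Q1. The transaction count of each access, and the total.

A1: 20 transactions
A2: 4 transactions
A3: 1 transaction

Answer: 20,4,1; total 25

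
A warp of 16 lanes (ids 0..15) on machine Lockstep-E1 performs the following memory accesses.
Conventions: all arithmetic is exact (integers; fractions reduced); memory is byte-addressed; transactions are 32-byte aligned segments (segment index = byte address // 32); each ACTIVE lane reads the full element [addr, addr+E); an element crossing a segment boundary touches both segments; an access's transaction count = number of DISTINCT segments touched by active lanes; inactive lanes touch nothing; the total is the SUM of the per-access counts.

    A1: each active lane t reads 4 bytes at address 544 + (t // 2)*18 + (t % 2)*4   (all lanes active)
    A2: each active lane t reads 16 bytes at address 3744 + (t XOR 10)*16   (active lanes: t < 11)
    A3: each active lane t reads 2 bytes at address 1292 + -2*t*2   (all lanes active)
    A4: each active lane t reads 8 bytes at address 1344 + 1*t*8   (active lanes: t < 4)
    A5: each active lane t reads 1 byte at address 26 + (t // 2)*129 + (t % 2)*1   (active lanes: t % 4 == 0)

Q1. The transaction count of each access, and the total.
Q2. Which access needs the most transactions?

A1: 5 transactions
A2: 6 transactions
A3: 3 transactions
A4: 1 transaction
A5: 4 transactions

Answer: 5,6,3,1,4; total 19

Answer: A2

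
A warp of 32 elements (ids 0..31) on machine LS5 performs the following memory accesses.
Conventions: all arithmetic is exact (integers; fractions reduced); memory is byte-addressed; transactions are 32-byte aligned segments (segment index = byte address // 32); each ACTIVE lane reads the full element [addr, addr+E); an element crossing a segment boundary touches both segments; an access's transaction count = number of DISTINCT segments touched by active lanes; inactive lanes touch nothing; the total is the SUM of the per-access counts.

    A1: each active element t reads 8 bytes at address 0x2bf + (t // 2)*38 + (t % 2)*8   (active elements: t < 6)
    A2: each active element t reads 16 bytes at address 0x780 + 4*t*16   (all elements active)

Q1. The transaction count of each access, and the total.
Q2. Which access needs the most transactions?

A1: 4 transactions
A2: 32 transactions

Answer: 4,32; total 36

Answer: A2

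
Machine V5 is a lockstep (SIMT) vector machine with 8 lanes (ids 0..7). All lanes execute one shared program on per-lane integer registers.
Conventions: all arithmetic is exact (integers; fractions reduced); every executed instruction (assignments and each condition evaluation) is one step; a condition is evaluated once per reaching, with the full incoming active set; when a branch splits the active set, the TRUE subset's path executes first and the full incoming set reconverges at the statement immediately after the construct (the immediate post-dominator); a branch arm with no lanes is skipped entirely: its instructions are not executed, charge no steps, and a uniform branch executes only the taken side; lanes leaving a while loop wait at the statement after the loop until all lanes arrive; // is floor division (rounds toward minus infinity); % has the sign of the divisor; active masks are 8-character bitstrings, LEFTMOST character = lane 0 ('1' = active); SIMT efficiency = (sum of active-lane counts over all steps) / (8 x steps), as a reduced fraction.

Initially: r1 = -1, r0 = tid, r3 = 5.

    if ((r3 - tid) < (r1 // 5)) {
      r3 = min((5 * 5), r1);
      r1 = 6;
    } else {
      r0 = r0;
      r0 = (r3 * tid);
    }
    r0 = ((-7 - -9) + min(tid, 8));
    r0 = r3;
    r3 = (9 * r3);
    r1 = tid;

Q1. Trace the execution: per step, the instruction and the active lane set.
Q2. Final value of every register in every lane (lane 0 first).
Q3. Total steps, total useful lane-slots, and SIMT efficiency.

step 0: eval ((r3 - tid) < (r1 // 5)) 11111111
step 1: r3 <- min((5 * 5), r1)       00000001
step 2: r1 <- 6                      00000001
step 3: r0 <- r0                     11111110
step 4: r0 <- (r3 * tid)             11111110
step 5: r0 <- ((-7 - -9) + min(tid, 8)) 11111111
step 6: r0 <- r3                     11111111
step 7: r3 <- (9 * r3)               11111111
step 8: r1 <- tid                    11111111

Answer: 9 steps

r1: 0,1,2,3,4,5,6,7
r0: 5,5,5,5,5,5,5,-1
r3: 45,45,45,45,45,45,45,-9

steps = 9; useful = 56; efficiency = 56/72 = 7/9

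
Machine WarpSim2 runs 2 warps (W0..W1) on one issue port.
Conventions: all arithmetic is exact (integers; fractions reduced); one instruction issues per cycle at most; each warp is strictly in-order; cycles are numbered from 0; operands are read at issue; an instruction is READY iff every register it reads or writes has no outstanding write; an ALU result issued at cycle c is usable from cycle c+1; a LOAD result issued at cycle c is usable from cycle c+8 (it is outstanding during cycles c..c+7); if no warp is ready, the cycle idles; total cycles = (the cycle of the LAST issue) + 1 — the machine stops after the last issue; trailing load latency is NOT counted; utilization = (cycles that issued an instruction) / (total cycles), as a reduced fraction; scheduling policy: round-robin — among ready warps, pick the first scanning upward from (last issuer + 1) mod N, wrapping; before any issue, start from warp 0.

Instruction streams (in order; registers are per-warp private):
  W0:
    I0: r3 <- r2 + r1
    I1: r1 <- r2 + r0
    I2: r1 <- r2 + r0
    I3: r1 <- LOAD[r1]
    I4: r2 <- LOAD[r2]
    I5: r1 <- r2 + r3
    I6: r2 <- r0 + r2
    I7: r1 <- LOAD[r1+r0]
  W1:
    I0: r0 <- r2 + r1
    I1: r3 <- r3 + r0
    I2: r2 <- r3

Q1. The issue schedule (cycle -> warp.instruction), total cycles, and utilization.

cycle 0: W0.I0
cycle 1: W1.I0
cycle 2: W0.I1
cycle 3: W1.I1
cycle 4: W0.I2
cycle 5: W1.I2
cycle 6: W0.I3
cycle 7: W0.I4
cycle 8: idle
cycle 9: idle
cycle 10: idle
cycle 11: idle
cycle 12: idle
cycle 13: idle
cycle 14: idle
cycle 15: W0.I5
cycle 16: W0.I6
cycle 17: W0.I7

Answer: 18 cycles, utilization 11/18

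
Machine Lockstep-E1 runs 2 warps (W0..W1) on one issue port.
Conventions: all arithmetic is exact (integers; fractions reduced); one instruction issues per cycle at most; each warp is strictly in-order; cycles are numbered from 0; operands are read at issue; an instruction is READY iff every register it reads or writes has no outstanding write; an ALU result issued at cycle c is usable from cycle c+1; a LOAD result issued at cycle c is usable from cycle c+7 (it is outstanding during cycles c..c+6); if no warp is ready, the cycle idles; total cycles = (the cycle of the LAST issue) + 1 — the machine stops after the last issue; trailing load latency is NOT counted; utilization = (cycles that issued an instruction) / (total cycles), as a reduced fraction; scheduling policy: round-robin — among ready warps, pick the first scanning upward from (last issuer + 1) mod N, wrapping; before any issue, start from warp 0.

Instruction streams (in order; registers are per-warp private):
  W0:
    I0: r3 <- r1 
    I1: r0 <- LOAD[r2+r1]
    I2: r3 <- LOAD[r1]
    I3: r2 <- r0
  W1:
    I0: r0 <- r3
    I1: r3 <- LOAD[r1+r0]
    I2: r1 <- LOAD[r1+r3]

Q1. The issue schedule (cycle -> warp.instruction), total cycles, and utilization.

cycle 0: W0.I0
cycle 1: W1.I0
cycle 2: W0.I1
cycle 3: W1.I1
cycle 4: W0.I2
cycle 5: idle
cycle 6: idle
cycle 7: idle
cycle 8: idle
cycle 9: W0.I3
cycle 10: W1.I2

Answer: 11 cycles, utilization 7/11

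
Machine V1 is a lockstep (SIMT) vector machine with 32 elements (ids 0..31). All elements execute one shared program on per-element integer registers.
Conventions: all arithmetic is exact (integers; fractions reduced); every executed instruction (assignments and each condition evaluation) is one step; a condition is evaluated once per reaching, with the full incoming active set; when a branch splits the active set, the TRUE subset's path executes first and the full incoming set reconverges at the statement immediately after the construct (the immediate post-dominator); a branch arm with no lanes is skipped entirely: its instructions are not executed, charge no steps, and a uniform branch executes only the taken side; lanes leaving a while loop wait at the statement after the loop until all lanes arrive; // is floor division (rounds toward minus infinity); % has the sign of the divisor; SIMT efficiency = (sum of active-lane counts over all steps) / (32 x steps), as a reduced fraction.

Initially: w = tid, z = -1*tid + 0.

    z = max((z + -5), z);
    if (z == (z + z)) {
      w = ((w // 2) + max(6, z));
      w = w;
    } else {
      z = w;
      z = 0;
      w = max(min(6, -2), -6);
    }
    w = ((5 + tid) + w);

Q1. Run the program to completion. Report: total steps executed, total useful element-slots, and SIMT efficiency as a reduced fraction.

Answer: 8 steps, 191 useful, 191/256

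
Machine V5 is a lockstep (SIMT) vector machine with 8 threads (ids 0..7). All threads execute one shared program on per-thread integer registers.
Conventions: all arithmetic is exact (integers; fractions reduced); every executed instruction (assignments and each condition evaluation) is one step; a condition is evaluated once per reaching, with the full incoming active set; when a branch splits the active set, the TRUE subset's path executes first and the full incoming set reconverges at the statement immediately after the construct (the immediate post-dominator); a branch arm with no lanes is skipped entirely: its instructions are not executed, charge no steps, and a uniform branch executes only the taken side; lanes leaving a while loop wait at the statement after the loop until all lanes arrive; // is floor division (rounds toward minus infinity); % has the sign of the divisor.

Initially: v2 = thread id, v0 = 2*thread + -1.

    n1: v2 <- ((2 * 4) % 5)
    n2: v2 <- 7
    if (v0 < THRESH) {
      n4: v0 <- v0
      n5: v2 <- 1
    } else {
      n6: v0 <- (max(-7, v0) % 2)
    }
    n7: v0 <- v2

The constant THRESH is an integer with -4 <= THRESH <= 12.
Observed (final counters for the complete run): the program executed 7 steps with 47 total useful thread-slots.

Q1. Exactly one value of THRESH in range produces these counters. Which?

Answer: THRESH = 12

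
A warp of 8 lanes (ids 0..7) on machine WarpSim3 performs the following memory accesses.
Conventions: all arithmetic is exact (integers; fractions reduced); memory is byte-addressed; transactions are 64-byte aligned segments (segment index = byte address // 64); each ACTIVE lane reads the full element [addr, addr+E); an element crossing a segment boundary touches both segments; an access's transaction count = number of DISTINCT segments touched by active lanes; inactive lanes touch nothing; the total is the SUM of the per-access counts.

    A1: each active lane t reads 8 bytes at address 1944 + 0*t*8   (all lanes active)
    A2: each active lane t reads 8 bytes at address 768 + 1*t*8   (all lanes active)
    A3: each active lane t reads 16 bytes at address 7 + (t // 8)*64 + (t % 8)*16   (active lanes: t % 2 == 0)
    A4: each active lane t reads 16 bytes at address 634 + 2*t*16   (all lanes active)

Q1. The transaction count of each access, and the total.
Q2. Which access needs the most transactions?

A1: 1 transaction
A2: 1 transaction
A3: 2 transactions
A4: 5 transactions

Answer: 1,1,2,5; total 9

Answer: A4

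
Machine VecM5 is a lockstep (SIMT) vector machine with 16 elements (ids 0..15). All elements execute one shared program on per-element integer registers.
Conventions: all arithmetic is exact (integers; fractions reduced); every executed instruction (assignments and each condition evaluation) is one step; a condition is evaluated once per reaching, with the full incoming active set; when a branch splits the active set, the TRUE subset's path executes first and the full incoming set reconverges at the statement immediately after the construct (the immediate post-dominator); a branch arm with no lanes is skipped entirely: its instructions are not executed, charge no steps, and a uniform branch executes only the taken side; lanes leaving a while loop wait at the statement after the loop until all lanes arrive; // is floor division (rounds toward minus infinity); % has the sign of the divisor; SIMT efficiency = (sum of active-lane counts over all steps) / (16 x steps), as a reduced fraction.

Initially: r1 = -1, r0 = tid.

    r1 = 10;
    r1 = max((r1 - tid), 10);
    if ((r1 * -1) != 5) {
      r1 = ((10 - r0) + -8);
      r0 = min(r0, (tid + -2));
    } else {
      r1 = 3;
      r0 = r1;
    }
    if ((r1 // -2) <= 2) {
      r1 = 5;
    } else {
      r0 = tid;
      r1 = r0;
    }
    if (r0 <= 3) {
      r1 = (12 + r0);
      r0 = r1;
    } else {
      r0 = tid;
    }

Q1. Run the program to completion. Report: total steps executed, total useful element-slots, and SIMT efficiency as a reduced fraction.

Answer: 13 steps, 158 useful, 79/104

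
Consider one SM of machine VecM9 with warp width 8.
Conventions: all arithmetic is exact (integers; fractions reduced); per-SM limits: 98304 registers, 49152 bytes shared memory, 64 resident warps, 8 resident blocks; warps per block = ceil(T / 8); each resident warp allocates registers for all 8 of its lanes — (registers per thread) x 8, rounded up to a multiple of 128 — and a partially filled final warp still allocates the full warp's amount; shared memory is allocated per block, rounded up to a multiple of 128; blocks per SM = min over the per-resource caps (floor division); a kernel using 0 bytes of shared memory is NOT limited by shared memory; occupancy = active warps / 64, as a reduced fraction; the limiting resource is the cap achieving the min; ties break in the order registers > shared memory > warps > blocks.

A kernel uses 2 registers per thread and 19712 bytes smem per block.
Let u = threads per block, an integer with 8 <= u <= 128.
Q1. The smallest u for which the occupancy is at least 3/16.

Answer: u = 41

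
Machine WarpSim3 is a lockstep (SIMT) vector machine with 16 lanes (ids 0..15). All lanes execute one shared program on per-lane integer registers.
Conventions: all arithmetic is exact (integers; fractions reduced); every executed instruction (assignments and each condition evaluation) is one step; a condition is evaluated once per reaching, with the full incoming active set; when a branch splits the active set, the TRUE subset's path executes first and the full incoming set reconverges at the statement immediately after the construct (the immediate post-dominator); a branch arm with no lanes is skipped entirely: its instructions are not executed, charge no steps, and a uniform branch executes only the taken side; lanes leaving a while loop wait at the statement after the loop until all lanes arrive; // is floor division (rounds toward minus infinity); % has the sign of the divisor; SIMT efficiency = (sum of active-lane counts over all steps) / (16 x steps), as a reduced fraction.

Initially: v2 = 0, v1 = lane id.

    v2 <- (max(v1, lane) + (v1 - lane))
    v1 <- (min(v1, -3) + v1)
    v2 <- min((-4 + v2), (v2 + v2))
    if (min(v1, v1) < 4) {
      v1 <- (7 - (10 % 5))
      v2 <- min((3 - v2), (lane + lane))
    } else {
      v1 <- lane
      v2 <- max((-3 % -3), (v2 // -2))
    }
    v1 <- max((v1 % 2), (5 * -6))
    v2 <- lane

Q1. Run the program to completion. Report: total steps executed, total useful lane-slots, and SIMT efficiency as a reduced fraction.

Answer: 10 steps, 128 useful, 4/5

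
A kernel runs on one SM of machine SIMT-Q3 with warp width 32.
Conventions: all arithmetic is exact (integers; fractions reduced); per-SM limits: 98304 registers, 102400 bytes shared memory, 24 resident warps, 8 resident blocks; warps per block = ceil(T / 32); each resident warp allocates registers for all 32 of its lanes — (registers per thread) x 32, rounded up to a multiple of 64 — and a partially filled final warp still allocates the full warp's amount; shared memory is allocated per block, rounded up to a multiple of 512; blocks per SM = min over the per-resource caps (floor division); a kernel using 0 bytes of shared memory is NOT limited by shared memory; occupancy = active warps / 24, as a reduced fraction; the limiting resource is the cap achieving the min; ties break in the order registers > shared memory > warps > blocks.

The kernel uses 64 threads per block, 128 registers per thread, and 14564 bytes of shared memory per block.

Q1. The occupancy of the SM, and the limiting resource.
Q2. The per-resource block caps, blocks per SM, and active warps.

Answer: occupancy 1/2, limited by shared memory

registers: 12 blocks
shared memory: 6 blocks
warps: 12 blocks
blocks: 8 blocks

Answer: 6 blocks, 12 active warps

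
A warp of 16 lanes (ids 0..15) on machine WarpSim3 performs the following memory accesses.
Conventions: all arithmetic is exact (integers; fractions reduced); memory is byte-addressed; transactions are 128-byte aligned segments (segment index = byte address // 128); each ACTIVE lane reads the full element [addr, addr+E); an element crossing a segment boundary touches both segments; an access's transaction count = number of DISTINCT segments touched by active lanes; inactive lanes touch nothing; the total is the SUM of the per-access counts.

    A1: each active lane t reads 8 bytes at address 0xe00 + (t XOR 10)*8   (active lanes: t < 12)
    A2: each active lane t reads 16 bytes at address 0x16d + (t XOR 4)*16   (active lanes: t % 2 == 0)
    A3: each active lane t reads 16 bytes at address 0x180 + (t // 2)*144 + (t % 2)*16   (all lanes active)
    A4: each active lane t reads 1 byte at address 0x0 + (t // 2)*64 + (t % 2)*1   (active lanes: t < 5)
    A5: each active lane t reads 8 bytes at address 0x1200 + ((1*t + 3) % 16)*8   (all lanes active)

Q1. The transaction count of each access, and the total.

A1: 1 transaction
A2: 3 transactions
A3: 9 transactions
A4: 2 transactions
A5: 1 transaction

Answer: 1,3,9,2,1; total 16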